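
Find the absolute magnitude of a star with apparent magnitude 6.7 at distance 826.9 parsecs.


M = m - 5*log10(d) + 5 = 6.7 - 5*log10(826.9) + 5 = -2.8873

-2.8873


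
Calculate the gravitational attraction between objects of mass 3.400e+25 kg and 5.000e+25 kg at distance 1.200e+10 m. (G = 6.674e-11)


F = G*m1*m2/r^2 = 6.674e-11 * 3.400e+25 * 5.000e+25 / (1.200e+10)^2 = 6.674e-11 * 1.700e+51 / 1.440e+20 = 7.879e+20

7.879e+20 N


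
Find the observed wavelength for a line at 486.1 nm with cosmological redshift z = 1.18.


lam_obs = lam_emit * (1 + z) = 486.1 * (1 + 1.18) = 1059.698

1059.698 nm


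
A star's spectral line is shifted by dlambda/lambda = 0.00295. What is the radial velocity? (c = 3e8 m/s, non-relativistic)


v = (dlambda/lambda) * c = 0.00295 * 3e8 = 885000.0

885000.0 m/s


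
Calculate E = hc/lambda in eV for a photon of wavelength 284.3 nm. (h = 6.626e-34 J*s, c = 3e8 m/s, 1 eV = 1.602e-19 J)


E = hc/lambda = 6.626e-34 * 3e8 / 2.843e-07 = 6.992e-19 J = 4.3645 eV

4.3645 eV


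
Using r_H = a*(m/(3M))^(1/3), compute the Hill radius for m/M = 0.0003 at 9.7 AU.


r_H = a * (m/3M)^(1/3) = 9.7 * (0.0003/3)^(1/3) = 0.4502

0.4502 AU


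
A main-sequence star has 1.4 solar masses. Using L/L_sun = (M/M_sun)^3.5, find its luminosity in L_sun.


L/L_sun = (M/M_sun)^3.5 = 1.4^3.5 = 3.2467

3.2467 L_sun


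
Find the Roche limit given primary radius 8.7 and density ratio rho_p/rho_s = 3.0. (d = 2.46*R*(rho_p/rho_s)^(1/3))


d_Roche = 2.46 * 8.7 * 3.0^(1/3) = 30.867

30.867


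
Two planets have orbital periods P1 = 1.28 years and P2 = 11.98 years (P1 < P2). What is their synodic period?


1/P_syn = |1/P1 - 1/P2| = |1/1.28 - 1/11.98| => P_syn = 1.4331

1.4331 years


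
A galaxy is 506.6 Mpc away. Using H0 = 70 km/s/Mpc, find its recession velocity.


v = H0 * d = 70 * 506.6 = 35462.0

35462.0 km/s


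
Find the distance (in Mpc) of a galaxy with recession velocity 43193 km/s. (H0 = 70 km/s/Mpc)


d = v / H0 = 43193 / 70 = 617.0429

617.0429 Mpc


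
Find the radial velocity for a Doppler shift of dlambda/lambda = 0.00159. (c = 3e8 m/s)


v = (dlambda/lambda) * c = 0.00159 * 3e8 = 477000.0

477000.0 m/s


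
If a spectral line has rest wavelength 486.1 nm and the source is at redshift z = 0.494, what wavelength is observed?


lam_obs = lam_emit * (1 + z) = 486.1 * (1 + 0.494) = 726.2334

726.2334 nm


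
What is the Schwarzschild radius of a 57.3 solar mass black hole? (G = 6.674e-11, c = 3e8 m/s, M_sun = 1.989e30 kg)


M = 57.3 * 1.989e30 kg = 1.139697e+32 kg. rs = 2GM/c^2 = 2 * 6.674e-11 * 1.139697e+32 / (3e8)^2 = 169029.7284

169029.7284 m


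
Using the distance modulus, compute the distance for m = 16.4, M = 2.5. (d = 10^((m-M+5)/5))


d = 10^((m - M + 5)/5) = 10^((16.4 - 2.5 + 5)/5) = 6025.5959

6025.5959 pc


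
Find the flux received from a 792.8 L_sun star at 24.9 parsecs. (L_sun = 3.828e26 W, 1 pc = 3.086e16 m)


F = L / (4*pi*d^2) = 3.035e+29 / (4*pi*(7.684e+17)^2) = 4.090e-08

4.090e-08 W/m^2


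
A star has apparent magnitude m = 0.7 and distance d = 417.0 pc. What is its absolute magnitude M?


M = m - 5*log10(d) + 5 = 0.7 - 5*log10(417.0) + 5 = -7.4007

-7.4007


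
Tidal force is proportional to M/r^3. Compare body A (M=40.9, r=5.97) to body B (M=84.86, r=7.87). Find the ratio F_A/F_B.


Ratio = (M1/r1^3) / (M2/r2^3) = (40.9/5.97^3) / (84.86/7.87^3) = 1.1041

1.1041


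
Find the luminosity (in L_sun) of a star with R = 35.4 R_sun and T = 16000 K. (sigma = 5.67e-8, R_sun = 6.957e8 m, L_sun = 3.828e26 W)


R = 35.4 * 6.957e8 m = 2.462778e+10 m. L = 4*pi*R^2*sigma*T^4 = 4*pi*(2.462778e+10)^2 * 5.67e-8 * 16000^4 = 2.832196517e+31 W. L/L_sun = 2.832196517e+31 / 3.828e26 = 73986.3249

73986.3249 L_sun


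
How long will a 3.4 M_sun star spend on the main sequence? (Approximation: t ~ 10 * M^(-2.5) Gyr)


t = 10 * M^(-2.5) = 10 * 3.4^(-2.5) = 0.4691

0.4691 Gyr


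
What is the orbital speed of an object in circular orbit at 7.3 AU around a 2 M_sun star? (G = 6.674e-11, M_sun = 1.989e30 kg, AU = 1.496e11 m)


v = sqrt(GM/r) = sqrt(6.674e-11 * 3.978e+30 / 1.092e+12) = 15591.8721

15591.8721 m/s


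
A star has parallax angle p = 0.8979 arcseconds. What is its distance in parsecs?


d = 1/p = 1/0.8979 = 1.1137

1.1137 pc


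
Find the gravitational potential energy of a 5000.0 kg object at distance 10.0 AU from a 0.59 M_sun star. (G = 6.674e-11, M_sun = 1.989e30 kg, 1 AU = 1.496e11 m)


M = 0.59 * 1.989e30 kg = 1.17351e+30 kg; r = 10.0 AU * 1.496e11 m/AU = 1.496e+12 m. U = -GM*m/r = -(6.674e-11 * 1.17351e+30 * 5000.0) / 1.496e+12 = -2.618e+11

-2.618e+11 J


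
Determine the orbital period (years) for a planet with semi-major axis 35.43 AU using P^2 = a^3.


P = a^(3/2) = 35.43^1.5 = 210.8904

210.8904 years


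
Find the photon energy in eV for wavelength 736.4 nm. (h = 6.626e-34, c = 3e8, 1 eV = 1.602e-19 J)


E = hc/lambda = 6.626e-34 * 3e8 / 7.364e-07 = 2.699e-19 J = 1.685 eV

1.685 eV


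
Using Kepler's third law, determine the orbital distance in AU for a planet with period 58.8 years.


a = P^(2/3) = 58.8^(2/3) = 15.1212

15.1212 AU


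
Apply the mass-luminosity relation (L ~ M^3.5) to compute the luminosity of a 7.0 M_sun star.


L/L_sun = (M/M_sun)^3.5 = 7.0^3.5 = 907.4927

907.4927 L_sun


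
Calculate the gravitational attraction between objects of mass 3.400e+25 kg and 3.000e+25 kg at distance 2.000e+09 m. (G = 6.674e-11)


F = G*m1*m2/r^2 = 6.674e-11 * 3.400e+25 * 3.000e+25 / (2.000e+09)^2 = 6.674e-11 * 1.020e+51 / 4.000e+18 = 1.702e+22

1.702e+22 N


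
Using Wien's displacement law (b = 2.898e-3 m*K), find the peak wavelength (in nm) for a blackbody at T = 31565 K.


lam_max = b / T = 2.898e-3 / 31565 = 9.181e-08 m = 91.8105 nm

91.8105 nm


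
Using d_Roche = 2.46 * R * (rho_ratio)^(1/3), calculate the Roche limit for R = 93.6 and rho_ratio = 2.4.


d_Roche = 2.46 * 93.6 * 2.4^(1/3) = 308.2819

308.2819


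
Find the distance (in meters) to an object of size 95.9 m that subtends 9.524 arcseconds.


D = size / theta_rad, theta_rad = 9.524 * pi/(180*3600) = 4.617e-05, D = 2.077e+06

2.077e+06 m


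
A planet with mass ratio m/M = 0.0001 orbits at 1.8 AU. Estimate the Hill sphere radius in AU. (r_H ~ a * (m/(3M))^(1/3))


r_H = a * (m/3M)^(1/3) = 1.8 * (0.0001/3)^(1/3) = 0.0579

0.0579 AU


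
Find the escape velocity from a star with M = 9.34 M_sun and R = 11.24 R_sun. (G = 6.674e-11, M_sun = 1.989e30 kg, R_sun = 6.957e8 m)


M = 9.34 * 1.989e30 kg = 1.857726e+31 kg; R = 11.24 * 6.957e8 m = 7.819668e+09 m. v_esc = sqrt(2GM/R) = sqrt(2 * 6.674e-11 * 1.857726e+31 / 7.819668e+09) = 563124.9521

563124.9521 m/s


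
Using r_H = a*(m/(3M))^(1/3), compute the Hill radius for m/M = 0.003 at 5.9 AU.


r_H = a * (m/3M)^(1/3) = 5.9 * (0.003/3)^(1/3) = 0.59

0.59 AU


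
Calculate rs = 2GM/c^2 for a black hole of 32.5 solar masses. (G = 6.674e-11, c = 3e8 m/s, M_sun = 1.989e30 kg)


M = 32.5 * 1.989e30 kg = 6.46425e+31 kg. rs = 2GM/c^2 = 2 * 6.674e-11 * 6.46425e+31 / (3e8)^2 = 95872.01

95872.01 m


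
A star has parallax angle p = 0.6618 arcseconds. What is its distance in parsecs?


d = 1/p = 1/0.6618 = 1.511

1.511 pc


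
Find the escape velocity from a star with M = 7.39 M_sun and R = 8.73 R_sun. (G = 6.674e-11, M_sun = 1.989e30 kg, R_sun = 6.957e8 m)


M = 7.39 * 1.989e30 kg = 1.469871e+31 kg; R = 8.73 * 6.957e8 m = 6.073461e+09 m. v_esc = sqrt(2GM/R) = sqrt(2 * 6.674e-11 * 1.469871e+31 / 6.073461e+09) = 568367.9578

568367.9578 m/s


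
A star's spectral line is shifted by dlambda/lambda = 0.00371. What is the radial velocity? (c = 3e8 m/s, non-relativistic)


v = (dlambda/lambda) * c = 0.00371 * 3e8 = 1.113e+06

1.113e+06 m/s


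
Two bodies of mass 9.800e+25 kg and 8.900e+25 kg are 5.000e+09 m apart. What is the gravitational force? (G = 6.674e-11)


F = G*m1*m2/r^2 = 6.674e-11 * 9.800e+25 * 8.900e+25 / (5.000e+09)^2 = 6.674e-11 * 8.722e+51 / 2.500e+19 = 2.328e+22

2.328e+22 N


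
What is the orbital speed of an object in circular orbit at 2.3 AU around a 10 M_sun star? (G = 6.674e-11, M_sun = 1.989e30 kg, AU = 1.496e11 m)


v = sqrt(GM/r) = sqrt(6.674e-11 * 1.989e+31 / 3.441e+11) = 62112.7529

62112.7529 m/s


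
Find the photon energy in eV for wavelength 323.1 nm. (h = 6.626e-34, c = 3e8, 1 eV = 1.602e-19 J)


E = hc/lambda = 6.626e-34 * 3e8 / 3.231e-07 = 6.152e-19 J = 3.8404 eV

3.8404 eV


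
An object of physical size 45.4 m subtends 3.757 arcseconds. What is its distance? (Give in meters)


D = size / theta_rad, theta_rad = 3.757 * pi/(180*3600) = 1.821e-05, D = 2.493e+06

2.493e+06 m


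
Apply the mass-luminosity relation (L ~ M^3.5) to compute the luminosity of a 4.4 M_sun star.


L/L_sun = (M/M_sun)^3.5 = 4.4^3.5 = 178.6835

178.6835 L_sun


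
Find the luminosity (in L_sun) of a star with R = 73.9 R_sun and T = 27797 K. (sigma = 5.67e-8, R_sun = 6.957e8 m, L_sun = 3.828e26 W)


R = 73.9 * 6.957e8 m = 5.141223e+10 m. L = 4*pi*R^2*sigma*T^4 = 4*pi*(5.141223e+10)^2 * 5.67e-8 * 27797^4 = 1.124391399e+33 W. L/L_sun = 1.124391399e+33 / 3.828e26 = 2.937e+06

2.937e+06 L_sun


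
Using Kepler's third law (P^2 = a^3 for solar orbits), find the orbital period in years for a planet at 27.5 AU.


P = a^(3/2) = 27.5^1.5 = 144.2112

144.2112 years


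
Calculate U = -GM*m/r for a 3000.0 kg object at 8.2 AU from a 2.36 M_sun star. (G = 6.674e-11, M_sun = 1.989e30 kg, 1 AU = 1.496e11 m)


M = 2.36 * 1.989e30 kg = 4.69404e+30 kg; r = 8.2 AU * 1.496e11 m/AU = 1.22672e+12 m. U = -GM*m/r = -(6.674e-11 * 4.69404e+30 * 3000.0) / 1.22672e+12 = -7.661e+11

-7.661e+11 J


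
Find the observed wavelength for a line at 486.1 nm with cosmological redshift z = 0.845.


lam_obs = lam_emit * (1 + z) = 486.1 * (1 + 0.845) = 896.8545

896.8545 nm


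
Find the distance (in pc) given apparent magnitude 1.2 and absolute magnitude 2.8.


d = 10^((m - M + 5)/5) = 10^((1.2 - 2.8 + 5)/5) = 4.7863

4.7863 pc


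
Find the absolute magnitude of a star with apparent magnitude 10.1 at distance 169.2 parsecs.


M = m - 5*log10(d) + 5 = 10.1 - 5*log10(169.2) + 5 = 3.958

3.958


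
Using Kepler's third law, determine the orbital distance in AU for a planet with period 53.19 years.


a = P^(2/3) = 53.19^(2/3) = 14.1434

14.1434 AU


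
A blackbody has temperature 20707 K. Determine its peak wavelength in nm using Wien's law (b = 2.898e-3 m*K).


lam_max = b / T = 2.898e-3 / 20707 = 1.400e-07 m = 139.9527 nm

139.9527 nm


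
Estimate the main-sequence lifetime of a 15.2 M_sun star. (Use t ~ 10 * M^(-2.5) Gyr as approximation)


t = 10 * M^(-2.5) = 10 * 15.2^(-2.5) = 0.0111

0.0111 Gyr


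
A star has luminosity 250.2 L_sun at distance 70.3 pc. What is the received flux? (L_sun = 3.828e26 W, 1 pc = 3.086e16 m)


F = L / (4*pi*d^2) = 9.578e+28 / (4*pi*(2.169e+18)^2) = 1.619e-09

1.619e-09 W/m^2


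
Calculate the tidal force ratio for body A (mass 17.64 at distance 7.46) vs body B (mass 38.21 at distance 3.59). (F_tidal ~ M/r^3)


Ratio = (M1/r1^3) / (M2/r2^3) = (17.64/7.46^3) / (38.21/3.59^3) = 0.0515

0.0515


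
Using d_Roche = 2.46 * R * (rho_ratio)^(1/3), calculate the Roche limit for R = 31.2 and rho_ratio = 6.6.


d_Roche = 2.46 * 31.2 * 6.6^(1/3) = 143.9697

143.9697


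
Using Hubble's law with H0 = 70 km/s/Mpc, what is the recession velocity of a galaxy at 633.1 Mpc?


v = H0 * d = 70 * 633.1 = 44317.0

44317.0 km/s


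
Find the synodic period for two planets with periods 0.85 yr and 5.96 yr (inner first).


1/P_syn = |1/P1 - 1/P2| = |1/0.85 - 1/5.96| => P_syn = 0.9914

0.9914 years


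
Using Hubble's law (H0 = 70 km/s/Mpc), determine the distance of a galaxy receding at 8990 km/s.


d = v / H0 = 8990 / 70 = 128.4286

128.4286 Mpc


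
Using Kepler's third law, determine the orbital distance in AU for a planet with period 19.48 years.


a = P^(2/3) = 19.48^(2/3) = 7.2398

7.2398 AU


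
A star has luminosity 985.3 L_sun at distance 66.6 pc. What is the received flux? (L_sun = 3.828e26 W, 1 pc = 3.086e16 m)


F = L / (4*pi*d^2) = 3.772e+29 / (4*pi*(2.055e+18)^2) = 7.105e-09

7.105e-09 W/m^2


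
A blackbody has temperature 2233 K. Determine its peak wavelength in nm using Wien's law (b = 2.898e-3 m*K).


lam_max = b / T = 2.898e-3 / 2233 = 1.298e-06 m = 1297.8056 nm

1297.8056 nm


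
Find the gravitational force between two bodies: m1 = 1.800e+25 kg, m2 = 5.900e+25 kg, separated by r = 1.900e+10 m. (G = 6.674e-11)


F = G*m1*m2/r^2 = 6.674e-11 * 1.800e+25 * 5.900e+25 / (1.900e+10)^2 = 6.674e-11 * 1.062e+51 / 3.610e+20 = 1.963e+20

1.963e+20 N


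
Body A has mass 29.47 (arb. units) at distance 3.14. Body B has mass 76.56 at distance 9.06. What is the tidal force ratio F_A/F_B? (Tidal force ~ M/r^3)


Ratio = (M1/r1^3) / (M2/r2^3) = (29.47/3.14^3) / (76.56/9.06^3) = 9.2464

9.2464


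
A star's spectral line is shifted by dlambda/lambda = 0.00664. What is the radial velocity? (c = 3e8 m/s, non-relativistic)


v = (dlambda/lambda) * c = 0.00664 * 3e8 = 1.992e+06

1.992e+06 m/s


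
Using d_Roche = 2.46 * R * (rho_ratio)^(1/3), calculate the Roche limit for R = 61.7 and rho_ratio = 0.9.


d_Roche = 2.46 * 61.7 * 0.9^(1/3) = 146.5439

146.5439


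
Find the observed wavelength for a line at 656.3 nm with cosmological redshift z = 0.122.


lam_obs = lam_emit * (1 + z) = 656.3 * (1 + 0.122) = 736.3686

736.3686 nm


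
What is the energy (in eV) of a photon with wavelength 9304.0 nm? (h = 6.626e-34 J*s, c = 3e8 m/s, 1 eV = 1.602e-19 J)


E = hc/lambda = 6.626e-34 * 3e8 / 9.304e-06 = 2.137e-20 J = 0.1334 eV

0.1334 eV


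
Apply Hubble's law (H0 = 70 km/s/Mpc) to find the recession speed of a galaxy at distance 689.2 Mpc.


v = H0 * d = 70 * 689.2 = 48244.0

48244.0 km/s


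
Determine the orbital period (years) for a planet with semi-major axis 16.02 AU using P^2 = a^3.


P = a^(3/2) = 16.02^1.5 = 64.12

64.12 years


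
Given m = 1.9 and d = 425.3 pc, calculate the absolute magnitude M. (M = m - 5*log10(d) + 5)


M = m - 5*log10(d) + 5 = 1.9 - 5*log10(425.3) + 5 = -6.2435

-6.2435


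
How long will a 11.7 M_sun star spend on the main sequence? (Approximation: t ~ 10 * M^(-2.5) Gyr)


t = 10 * M^(-2.5) = 10 * 11.7^(-2.5) = 0.0214

0.0214 Gyr


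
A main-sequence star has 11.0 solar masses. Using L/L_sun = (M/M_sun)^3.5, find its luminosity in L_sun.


L/L_sun = (M/M_sun)^3.5 = 11.0^3.5 = 4414.4276

4414.4276 L_sun


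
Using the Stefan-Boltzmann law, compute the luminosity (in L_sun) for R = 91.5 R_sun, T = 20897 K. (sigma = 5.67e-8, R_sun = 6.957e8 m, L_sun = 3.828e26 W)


R = 91.5 * 6.957e8 m = 6.365655e+10 m. L = 4*pi*R^2*sigma*T^4 = 4*pi*(6.365655e+10)^2 * 5.67e-8 * 20897^4 = 5.505729731e+32 W. L/L_sun = 5.505729731e+32 / 3.828e26 = 1.438e+06

1.438e+06 L_sun


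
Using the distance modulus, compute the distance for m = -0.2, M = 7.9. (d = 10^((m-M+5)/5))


d = 10^((m - M + 5)/5) = 10^((-0.2 - 7.9 + 5)/5) = 0.2399

0.2399 pc


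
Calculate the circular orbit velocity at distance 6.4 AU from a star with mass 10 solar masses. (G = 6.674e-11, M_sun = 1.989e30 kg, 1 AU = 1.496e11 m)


v = sqrt(GM/r) = sqrt(6.674e-11 * 1.989e+31 / 9.574e+11) = 37235.2873

37235.2873 m/s


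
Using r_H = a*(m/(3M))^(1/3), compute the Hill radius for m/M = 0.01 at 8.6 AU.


r_H = a * (m/3M)^(1/3) = 8.6 * (0.01/3)^(1/3) = 1.2847

1.2847 AU


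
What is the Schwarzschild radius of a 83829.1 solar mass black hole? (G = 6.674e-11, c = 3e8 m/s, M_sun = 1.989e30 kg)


M = 83829.1 * 1.989e30 kg = 1.667360799e+35 kg. rs = 2GM/c^2 = 2 * 6.674e-11 * 1.667360799e+35 / (3e8)^2 = 2.473e+08

2.473e+08 m


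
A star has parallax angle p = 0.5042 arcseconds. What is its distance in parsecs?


d = 1/p = 1/0.5042 = 1.9833

1.9833 pc


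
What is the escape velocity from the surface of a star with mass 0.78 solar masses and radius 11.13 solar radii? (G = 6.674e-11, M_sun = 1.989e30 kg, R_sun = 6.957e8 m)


M = 0.78 * 1.989e30 kg = 1.55142e+30 kg; R = 11.13 * 6.957e8 m = 7.743141e+09 m. v_esc = sqrt(2GM/R) = sqrt(2 * 6.674e-11 * 1.55142e+30 / 7.743141e+09) = 163536.3152

163536.3152 m/s


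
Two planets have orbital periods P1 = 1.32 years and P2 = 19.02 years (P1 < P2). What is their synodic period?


1/P_syn = |1/P1 - 1/P2| = |1/1.32 - 1/19.02| => P_syn = 1.4184

1.4184 years


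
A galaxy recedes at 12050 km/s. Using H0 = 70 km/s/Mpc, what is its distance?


d = v / H0 = 12050 / 70 = 172.1429

172.1429 Mpc


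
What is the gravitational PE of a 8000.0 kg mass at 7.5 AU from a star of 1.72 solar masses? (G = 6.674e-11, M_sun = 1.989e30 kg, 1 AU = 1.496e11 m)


M = 1.72 * 1.989e30 kg = 3.42108e+30 kg; r = 7.5 AU * 1.496e11 m/AU = 1.122e+12 m. U = -GM*m/r = -(6.674e-11 * 3.42108e+30 * 8000.0) / 1.122e+12 = -1.628e+12

-1.628e+12 J


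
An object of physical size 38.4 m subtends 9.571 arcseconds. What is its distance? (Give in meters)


D = size / theta_rad, theta_rad = 9.571 * pi/(180*3600) = 4.640e-05, D = 827559.1432

827559.1432 m


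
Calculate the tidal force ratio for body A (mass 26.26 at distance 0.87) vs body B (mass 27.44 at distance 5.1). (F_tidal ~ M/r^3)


Ratio = (M1/r1^3) / (M2/r2^3) = (26.26/0.87^3) / (27.44/5.1^3) = 192.7806

192.7806


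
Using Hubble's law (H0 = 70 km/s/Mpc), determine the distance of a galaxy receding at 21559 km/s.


d = v / H0 = 21559 / 70 = 307.9857

307.9857 Mpc


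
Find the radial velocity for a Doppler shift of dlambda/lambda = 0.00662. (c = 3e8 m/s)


v = (dlambda/lambda) * c = 0.00662 * 3e8 = 1.986e+06

1.986e+06 m/s


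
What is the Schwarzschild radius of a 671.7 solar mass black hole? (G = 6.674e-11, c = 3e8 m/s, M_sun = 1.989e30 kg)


M = 671.7 * 1.989e30 kg = 1.3360113e+33 kg. rs = 2GM/c^2 = 2 * 6.674e-11 * 1.3360113e+33 / (3e8)^2 = 1.981e+06

1.981e+06 m


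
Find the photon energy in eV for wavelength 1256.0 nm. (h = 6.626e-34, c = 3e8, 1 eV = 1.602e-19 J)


E = hc/lambda = 6.626e-34 * 3e8 / 1.256e-06 = 1.583e-19 J = 0.9879 eV

0.9879 eV


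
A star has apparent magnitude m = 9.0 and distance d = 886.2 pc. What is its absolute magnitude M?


M = m - 5*log10(d) + 5 = 9.0 - 5*log10(886.2) + 5 = -0.7377

-0.7377


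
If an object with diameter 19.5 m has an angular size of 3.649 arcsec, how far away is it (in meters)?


D = size / theta_rad, theta_rad = 3.649 * pi/(180*3600) = 1.769e-05, D = 1.102e+06

1.102e+06 m


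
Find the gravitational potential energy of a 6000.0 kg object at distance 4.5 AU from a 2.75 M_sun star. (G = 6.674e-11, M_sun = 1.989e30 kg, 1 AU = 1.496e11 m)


M = 2.75 * 1.989e30 kg = 5.46975e+30 kg; r = 4.5 AU * 1.496e11 m/AU = 6.732e+11 m. U = -GM*m/r = -(6.674e-11 * 5.46975e+30 * 6000.0) / 6.732e+11 = -3.254e+12

-3.254e+12 J


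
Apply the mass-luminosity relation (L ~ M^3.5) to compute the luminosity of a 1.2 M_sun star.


L/L_sun = (M/M_sun)^3.5 = 1.2^3.5 = 1.8929

1.8929 L_sun


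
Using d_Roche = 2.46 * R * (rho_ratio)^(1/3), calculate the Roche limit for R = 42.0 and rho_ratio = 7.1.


d_Roche = 2.46 * 42.0 * 7.1^(1/3) = 198.5808

198.5808


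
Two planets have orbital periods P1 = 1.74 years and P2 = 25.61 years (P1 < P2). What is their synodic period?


1/P_syn = |1/P1 - 1/P2| = |1/1.74 - 1/25.61| => P_syn = 1.8668

1.8668 years


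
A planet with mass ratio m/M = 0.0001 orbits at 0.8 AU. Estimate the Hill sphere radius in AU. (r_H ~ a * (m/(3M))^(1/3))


r_H = a * (m/3M)^(1/3) = 0.8 * (0.0001/3)^(1/3) = 0.0257

0.0257 AU


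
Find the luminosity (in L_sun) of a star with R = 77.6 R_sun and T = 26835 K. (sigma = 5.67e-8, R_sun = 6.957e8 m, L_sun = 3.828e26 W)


R = 77.6 * 6.957e8 m = 5.398632e+10 m. L = 4*pi*R^2*sigma*T^4 = 4*pi*(5.398632e+10)^2 * 5.67e-8 * 26835^4 = 1.07687866e+33 W. L/L_sun = 1.07687866e+33 / 3.828e26 = 2.813e+06

2.813e+06 L_sun


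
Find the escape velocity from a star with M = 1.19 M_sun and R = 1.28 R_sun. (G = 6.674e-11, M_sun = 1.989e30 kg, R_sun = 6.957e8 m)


M = 1.19 * 1.989e30 kg = 2.36691e+30 kg; R = 1.28 * 6.957e8 m = 8.90496e+08 m. v_esc = sqrt(2GM/R) = sqrt(2 * 6.674e-11 * 2.36691e+30 / 8.90496e+08) = 595638.8065

595638.8065 m/s


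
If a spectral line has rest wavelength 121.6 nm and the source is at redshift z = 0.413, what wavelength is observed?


lam_obs = lam_emit * (1 + z) = 121.6 * (1 + 0.413) = 171.8208

171.8208 nm


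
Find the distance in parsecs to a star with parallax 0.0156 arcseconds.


d = 1/p = 1/0.0156 = 64.1026

64.1026 pc


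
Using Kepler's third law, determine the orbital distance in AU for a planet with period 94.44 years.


a = P^(2/3) = 94.44^(2/3) = 20.7382

20.7382 AU


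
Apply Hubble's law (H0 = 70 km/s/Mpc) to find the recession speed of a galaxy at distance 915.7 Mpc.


v = H0 * d = 70 * 915.7 = 64099.0

64099.0 km/s


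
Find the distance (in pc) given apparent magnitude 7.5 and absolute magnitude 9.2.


d = 10^((m - M + 5)/5) = 10^((7.5 - 9.2 + 5)/5) = 4.5709

4.5709 pc


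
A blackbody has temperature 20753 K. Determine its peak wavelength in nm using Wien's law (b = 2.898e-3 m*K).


lam_max = b / T = 2.898e-3 / 20753 = 1.396e-07 m = 139.6425 nm

139.6425 nm


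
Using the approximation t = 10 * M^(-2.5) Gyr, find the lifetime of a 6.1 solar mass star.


t = 10 * M^(-2.5) = 10 * 6.1^(-2.5) = 0.1088

0.1088 Gyr


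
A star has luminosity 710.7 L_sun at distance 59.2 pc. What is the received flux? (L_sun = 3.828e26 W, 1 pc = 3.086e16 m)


F = L / (4*pi*d^2) = 2.721e+29 / (4*pi*(1.827e+18)^2) = 6.487e-09

6.487e-09 W/m^2


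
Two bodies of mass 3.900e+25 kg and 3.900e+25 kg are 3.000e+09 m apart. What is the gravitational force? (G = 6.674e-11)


F = G*m1*m2/r^2 = 6.674e-11 * 3.900e+25 * 3.900e+25 / (3.000e+09)^2 = 6.674e-11 * 1.521e+51 / 9.000e+18 = 1.128e+22

1.128e+22 N


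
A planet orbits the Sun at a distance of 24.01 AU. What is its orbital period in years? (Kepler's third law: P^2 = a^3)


P = a^(3/2) = 24.01^1.5 = 117.649

117.649 years


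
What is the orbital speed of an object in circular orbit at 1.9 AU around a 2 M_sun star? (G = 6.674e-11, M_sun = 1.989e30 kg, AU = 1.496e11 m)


v = sqrt(GM/r) = sqrt(6.674e-11 * 3.978e+30 / 2.842e+11) = 30562.079

30562.079 m/s


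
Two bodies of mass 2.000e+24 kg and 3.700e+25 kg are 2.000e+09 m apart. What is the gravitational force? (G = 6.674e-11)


F = G*m1*m2/r^2 = 6.674e-11 * 2.000e+24 * 3.700e+25 / (2.000e+09)^2 = 6.674e-11 * 7.400e+49 / 4.000e+18 = 1.235e+21

1.235e+21 N


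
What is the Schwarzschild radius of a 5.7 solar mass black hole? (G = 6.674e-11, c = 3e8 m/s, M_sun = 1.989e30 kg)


M = 5.7 * 1.989e30 kg = 1.13373e+31 kg. rs = 2GM/c^2 = 2 * 6.674e-11 * 1.13373e+31 / (3e8)^2 = 16814.4756

16814.4756 m


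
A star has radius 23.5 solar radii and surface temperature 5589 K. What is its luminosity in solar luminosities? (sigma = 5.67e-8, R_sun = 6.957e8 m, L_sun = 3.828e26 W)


R = 23.5 * 6.957e8 m = 1.634895e+10 m. L = 4*pi*R^2*sigma*T^4 = 4*pi*(1.634895e+10)^2 * 5.67e-8 * 5589^4 = 1.858271185e+29 W. L/L_sun = 1.858271185e+29 / 3.828e26 = 485.4418

485.4418 L_sun


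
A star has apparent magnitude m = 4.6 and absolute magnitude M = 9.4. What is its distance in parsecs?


d = 10^((m - M + 5)/5) = 10^((4.6 - 9.4 + 5)/5) = 1.0965

1.0965 pc


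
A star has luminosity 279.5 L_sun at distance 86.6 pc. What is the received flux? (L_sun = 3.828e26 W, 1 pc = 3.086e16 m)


F = L / (4*pi*d^2) = 1.070e+29 / (4*pi*(2.672e+18)^2) = 1.192e-09

1.192e-09 W/m^2


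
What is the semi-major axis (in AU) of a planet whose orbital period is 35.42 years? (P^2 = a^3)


a = P^(2/3) = 35.42^(2/3) = 10.7853

10.7853 AU


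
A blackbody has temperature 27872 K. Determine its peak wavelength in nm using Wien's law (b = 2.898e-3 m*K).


lam_max = b / T = 2.898e-3 / 27872 = 1.040e-07 m = 103.9753 nm

103.9753 nm


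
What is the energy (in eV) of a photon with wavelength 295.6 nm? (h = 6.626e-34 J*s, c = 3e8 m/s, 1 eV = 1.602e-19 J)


E = hc/lambda = 6.626e-34 * 3e8 / 2.956e-07 = 6.725e-19 J = 4.1976 eV

4.1976 eV


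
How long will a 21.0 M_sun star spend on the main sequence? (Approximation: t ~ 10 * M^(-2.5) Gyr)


t = 10 * M^(-2.5) = 10 * 21.0^(-2.5) = 0.0049

0.0049 Gyr


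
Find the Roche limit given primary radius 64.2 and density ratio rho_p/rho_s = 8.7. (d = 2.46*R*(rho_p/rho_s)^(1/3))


d_Roche = 2.46 * 64.2 * 8.7^(1/3) = 324.8203

324.8203


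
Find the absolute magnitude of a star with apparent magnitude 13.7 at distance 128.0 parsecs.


M = m - 5*log10(d) + 5 = 13.7 - 5*log10(128.0) + 5 = 8.164

8.164


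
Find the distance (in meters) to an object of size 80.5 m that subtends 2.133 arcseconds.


D = size / theta_rad, theta_rad = 2.133 * pi/(180*3600) = 1.034e-05, D = 7.784e+06

7.784e+06 m


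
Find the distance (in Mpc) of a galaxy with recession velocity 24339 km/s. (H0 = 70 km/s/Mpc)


d = v / H0 = 24339 / 70 = 347.7

347.7 Mpc


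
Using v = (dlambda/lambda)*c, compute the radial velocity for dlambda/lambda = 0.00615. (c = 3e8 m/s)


v = (dlambda/lambda) * c = 0.00615 * 3e8 = 1.845e+06

1.845e+06 m/s


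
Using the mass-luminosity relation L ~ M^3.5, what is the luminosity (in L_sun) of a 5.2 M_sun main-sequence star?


L/L_sun = (M/M_sun)^3.5 = 5.2^3.5 = 320.6356

320.6356 L_sun


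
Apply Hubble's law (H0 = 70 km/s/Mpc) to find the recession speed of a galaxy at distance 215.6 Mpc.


v = H0 * d = 70 * 215.6 = 15092.0

15092.0 km/s


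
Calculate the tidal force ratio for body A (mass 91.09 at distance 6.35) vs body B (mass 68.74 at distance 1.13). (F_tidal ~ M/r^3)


Ratio = (M1/r1^3) / (M2/r2^3) = (91.09/6.35^3) / (68.74/1.13^3) = 0.0075

0.0075


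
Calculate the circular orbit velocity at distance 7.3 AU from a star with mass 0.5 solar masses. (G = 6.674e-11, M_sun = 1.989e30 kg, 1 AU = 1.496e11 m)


v = sqrt(GM/r) = sqrt(6.674e-11 * 9.945e+29 / 1.092e+12) = 7795.9361

7795.9361 m/s


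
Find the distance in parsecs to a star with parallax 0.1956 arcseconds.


d = 1/p = 1/0.1956 = 5.1125

5.1125 pc


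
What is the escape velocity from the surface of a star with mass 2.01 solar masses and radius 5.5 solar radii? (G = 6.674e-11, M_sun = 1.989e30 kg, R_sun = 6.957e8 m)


M = 2.01 * 1.989e30 kg = 3.99789e+30 kg; R = 5.5 * 6.957e8 m = 3.82635e+09 m. v_esc = sqrt(2GM/R) = sqrt(2 * 6.674e-11 * 3.99789e+30 / 3.82635e+09) = 373448.8899

373448.8899 m/s


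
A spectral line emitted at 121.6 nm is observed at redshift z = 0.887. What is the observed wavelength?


lam_obs = lam_emit * (1 + z) = 121.6 * (1 + 0.887) = 229.4592

229.4592 nm


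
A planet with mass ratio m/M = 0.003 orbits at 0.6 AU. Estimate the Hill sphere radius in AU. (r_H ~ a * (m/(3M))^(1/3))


r_H = a * (m/3M)^(1/3) = 0.6 * (0.003/3)^(1/3) = 0.06

0.06 AU


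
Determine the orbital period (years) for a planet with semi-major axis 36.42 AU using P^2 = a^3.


P = a^(3/2) = 36.42^1.5 = 219.791

219.791 years


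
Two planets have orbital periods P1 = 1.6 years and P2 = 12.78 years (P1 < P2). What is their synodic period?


1/P_syn = |1/P1 - 1/P2| = |1/1.6 - 1/12.78| => P_syn = 1.829

1.829 years


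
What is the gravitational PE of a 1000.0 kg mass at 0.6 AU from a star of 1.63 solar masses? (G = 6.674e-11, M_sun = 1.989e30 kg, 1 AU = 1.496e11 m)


M = 1.63 * 1.989e30 kg = 3.24207e+30 kg; r = 0.6 AU * 1.496e11 m/AU = 8.976e+10 m. U = -GM*m/r = -(6.674e-11 * 3.24207e+30 * 1000.0) / 8.976e+10 = -2.411e+12

-2.411e+12 J


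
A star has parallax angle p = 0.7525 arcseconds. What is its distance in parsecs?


d = 1/p = 1/0.7525 = 1.3289

1.3289 pc


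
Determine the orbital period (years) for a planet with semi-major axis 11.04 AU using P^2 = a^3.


P = a^(3/2) = 11.04^1.5 = 36.6821

36.6821 years


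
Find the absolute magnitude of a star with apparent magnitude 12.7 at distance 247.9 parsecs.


M = m - 5*log10(d) + 5 = 12.7 - 5*log10(247.9) + 5 = 5.7286

5.7286


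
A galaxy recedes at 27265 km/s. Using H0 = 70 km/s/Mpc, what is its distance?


d = v / H0 = 27265 / 70 = 389.5

389.5 Mpc


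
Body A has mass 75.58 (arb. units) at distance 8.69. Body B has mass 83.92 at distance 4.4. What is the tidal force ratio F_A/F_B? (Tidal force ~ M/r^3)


Ratio = (M1/r1^3) / (M2/r2^3) = (75.58/8.69^3) / (83.92/4.4^3) = 0.1169

0.1169


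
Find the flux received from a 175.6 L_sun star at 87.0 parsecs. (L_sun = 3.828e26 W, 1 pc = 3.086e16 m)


F = L / (4*pi*d^2) = 6.722e+28 / (4*pi*(2.685e+18)^2) = 7.421e-10

7.421e-10 W/m^2


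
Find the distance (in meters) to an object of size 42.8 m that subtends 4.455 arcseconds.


D = size / theta_rad, theta_rad = 4.455 * pi/(180*3600) = 2.160e-05, D = 1.982e+06

1.982e+06 m


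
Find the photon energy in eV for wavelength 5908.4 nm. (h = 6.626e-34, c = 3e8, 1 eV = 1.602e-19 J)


E = hc/lambda = 6.626e-34 * 3e8 / 5.908e-06 = 3.364e-20 J = 0.21 eV

0.21 eV


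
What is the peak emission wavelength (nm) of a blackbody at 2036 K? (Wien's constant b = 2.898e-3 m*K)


lam_max = b / T = 2.898e-3 / 2036 = 1.423e-06 m = 1423.3792 nm

1423.3792 nm


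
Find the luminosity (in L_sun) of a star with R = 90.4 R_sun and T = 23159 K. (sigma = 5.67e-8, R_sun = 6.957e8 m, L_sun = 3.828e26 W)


R = 90.4 * 6.957e8 m = 6.289128e+10 m. L = 4*pi*R^2*sigma*T^4 = 4*pi*(6.289128e+10)^2 * 5.67e-8 * 23159^4 = 8.10686613e+32 W. L/L_sun = 8.10686613e+32 / 3.828e26 = 2.118e+06

2.118e+06 L_sun


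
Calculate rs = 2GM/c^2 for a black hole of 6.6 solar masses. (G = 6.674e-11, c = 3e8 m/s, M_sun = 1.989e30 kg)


M = 6.6 * 1.989e30 kg = 1.31274e+31 kg. rs = 2GM/c^2 = 2 * 6.674e-11 * 1.31274e+31 / (3e8)^2 = 19469.3928

19469.3928 m


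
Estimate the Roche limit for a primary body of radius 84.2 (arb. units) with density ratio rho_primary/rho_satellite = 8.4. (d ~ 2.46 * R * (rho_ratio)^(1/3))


d_Roche = 2.46 * 84.2 * 8.4^(1/3) = 421.0564

421.0564


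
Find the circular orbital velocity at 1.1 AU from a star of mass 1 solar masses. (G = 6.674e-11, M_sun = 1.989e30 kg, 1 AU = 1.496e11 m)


v = sqrt(GM/r) = sqrt(6.674e-11 * 1.989e+30 / 1.646e+11) = 28401.9627

28401.9627 m/s


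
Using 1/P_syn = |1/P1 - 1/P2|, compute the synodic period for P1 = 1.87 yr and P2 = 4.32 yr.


1/P_syn = |1/P1 - 1/P2| = |1/1.87 - 1/4.32| => P_syn = 3.2973

3.2973 years


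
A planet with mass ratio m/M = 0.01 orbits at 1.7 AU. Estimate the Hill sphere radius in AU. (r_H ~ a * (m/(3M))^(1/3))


r_H = a * (m/3M)^(1/3) = 1.7 * (0.01/3)^(1/3) = 0.2539

0.2539 AU


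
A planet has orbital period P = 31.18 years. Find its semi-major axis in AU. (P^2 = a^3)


a = P^(2/3) = 31.18^(2/3) = 9.9064

9.9064 AU


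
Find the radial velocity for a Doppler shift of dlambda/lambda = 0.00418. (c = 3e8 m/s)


v = (dlambda/lambda) * c = 0.00418 * 3e8 = 1.254e+06

1.254e+06 m/s


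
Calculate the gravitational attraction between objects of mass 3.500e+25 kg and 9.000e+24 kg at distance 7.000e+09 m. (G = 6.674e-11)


F = G*m1*m2/r^2 = 6.674e-11 * 3.500e+25 * 9.000e+24 / (7.000e+09)^2 = 6.674e-11 * 3.150e+50 / 4.900e+19 = 4.290e+20

4.290e+20 N


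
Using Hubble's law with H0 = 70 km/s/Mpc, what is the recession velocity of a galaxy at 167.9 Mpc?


v = H0 * d = 70 * 167.9 = 11753.0

11753.0 km/s


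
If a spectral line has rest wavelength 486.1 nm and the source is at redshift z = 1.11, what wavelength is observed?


lam_obs = lam_emit * (1 + z) = 486.1 * (1 + 1.11) = 1025.671

1025.671 nm


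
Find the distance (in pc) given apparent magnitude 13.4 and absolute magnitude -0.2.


d = 10^((m - M + 5)/5) = 10^((13.4 - -0.2 + 5)/5) = 5248.0746

5248.0746 pc


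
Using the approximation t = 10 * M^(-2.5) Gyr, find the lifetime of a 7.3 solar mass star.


t = 10 * M^(-2.5) = 10 * 7.3^(-2.5) = 0.0695

0.0695 Gyr


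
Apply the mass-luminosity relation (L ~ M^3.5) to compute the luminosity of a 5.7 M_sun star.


L/L_sun = (M/M_sun)^3.5 = 5.7^3.5 = 442.1422

442.1422 L_sun


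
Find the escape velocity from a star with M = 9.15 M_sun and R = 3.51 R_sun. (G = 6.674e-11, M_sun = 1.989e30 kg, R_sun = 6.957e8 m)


M = 9.15 * 1.989e30 kg = 1.819935e+31 kg; R = 3.51 * 6.957e8 m = 2.441907e+09 m. v_esc = sqrt(2GM/R) = sqrt(2 * 6.674e-11 * 1.819935e+31 / 2.441907e+09) = 997404.8545

997404.8545 m/s


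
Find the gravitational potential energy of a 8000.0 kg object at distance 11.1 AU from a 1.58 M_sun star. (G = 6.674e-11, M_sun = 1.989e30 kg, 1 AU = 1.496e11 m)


M = 1.58 * 1.989e30 kg = 3.14262e+30 kg; r = 11.1 AU * 1.496e11 m/AU = 1.66056e+12 m. U = -GM*m/r = -(6.674e-11 * 3.14262e+30 * 8000.0) / 1.66056e+12 = -1.010e+12

-1.010e+12 J


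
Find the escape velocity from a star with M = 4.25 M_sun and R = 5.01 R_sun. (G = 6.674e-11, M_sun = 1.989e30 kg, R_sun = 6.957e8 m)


M = 4.25 * 1.989e30 kg = 8.45325e+30 kg; R = 5.01 * 6.957e8 m = 3.485457e+09 m. v_esc = sqrt(2GM/R) = sqrt(2 * 6.674e-11 * 8.45325e+30 / 3.485457e+09) = 568970.9471

568970.9471 m/s


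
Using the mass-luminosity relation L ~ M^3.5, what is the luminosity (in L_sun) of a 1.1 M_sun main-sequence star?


L/L_sun = (M/M_sun)^3.5 = 1.1^3.5 = 1.396

1.396 L_sun


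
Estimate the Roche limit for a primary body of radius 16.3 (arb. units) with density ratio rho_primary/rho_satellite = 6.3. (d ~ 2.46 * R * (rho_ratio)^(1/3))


d_Roche = 2.46 * 16.3 * 6.3^(1/3) = 74.0576

74.0576


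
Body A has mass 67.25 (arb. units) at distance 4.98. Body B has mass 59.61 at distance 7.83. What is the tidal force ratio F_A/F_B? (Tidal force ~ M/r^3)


Ratio = (M1/r1^3) / (M2/r2^3) = (67.25/4.98^3) / (59.61/7.83^3) = 4.385

4.385


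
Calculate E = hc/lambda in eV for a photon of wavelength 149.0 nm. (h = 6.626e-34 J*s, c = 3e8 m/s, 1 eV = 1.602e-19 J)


E = hc/lambda = 6.626e-34 * 3e8 / 1.490e-07 = 1.334e-18 J = 8.3277 eV

8.3277 eV


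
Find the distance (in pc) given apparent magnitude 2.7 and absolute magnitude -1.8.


d = 10^((m - M + 5)/5) = 10^((2.7 - -1.8 + 5)/5) = 79.4328

79.4328 pc


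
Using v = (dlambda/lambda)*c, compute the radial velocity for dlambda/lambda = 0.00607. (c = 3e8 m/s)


v = (dlambda/lambda) * c = 0.00607 * 3e8 = 1.821e+06

1.821e+06 m/s


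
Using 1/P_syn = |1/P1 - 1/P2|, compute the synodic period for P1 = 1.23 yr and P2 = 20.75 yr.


1/P_syn = |1/P1 - 1/P2| = |1/1.23 - 1/20.75| => P_syn = 1.3075

1.3075 years


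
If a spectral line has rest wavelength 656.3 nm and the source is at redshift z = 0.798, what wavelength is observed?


lam_obs = lam_emit * (1 + z) = 656.3 * (1 + 0.798) = 1180.0274

1180.0274 nm


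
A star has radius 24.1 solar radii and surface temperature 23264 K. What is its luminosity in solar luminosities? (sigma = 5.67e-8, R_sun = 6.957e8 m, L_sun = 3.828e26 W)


R = 24.1 * 6.957e8 m = 1.676637e+10 m. L = 4*pi*R^2*sigma*T^4 = 4*pi*(1.676637e+10)^2 * 5.67e-8 * 23264^4 = 5.866898455e+31 W. L/L_sun = 5.866898455e+31 / 3.828e26 = 153262.7601

153262.7601 L_sun


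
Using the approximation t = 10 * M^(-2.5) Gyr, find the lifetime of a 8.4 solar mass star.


t = 10 * M^(-2.5) = 10 * 8.4^(-2.5) = 0.0489

0.0489 Gyr


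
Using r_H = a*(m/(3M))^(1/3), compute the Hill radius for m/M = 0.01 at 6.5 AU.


r_H = a * (m/3M)^(1/3) = 6.5 * (0.01/3)^(1/3) = 0.971

0.971 AU


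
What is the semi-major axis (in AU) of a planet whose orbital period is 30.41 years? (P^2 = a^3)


a = P^(2/3) = 30.41^(2/3) = 9.7427

9.7427 AU


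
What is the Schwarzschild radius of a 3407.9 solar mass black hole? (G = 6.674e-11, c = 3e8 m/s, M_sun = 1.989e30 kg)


M = 3407.9 * 1.989e30 kg = 6.7783131e+33 kg. rs = 2GM/c^2 = 2 * 6.674e-11 * 6.7783131e+33 / (3e8)^2 = 1.005e+07

1.005e+07 m


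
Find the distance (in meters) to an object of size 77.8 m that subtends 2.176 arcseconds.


D = size / theta_rad, theta_rad = 2.176 * pi/(180*3600) = 1.055e-05, D = 7.375e+06

7.375e+06 m


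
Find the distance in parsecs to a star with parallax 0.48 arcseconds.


d = 1/p = 1/0.48 = 2.0833

2.0833 pc


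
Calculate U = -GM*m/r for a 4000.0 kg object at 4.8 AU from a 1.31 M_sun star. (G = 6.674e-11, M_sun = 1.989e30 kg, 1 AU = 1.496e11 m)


M = 1.31 * 1.989e30 kg = 2.60559e+30 kg; r = 4.8 AU * 1.496e11 m/AU = 7.1808e+11 m. U = -GM*m/r = -(6.674e-11 * 2.60559e+30 * 4000.0) / 7.1808e+11 = -9.687e+11

-9.687e+11 J


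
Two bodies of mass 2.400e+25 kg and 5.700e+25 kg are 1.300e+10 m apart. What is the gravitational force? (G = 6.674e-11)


F = G*m1*m2/r^2 = 6.674e-11 * 2.400e+25 * 5.700e+25 / (1.300e+10)^2 = 6.674e-11 * 1.368e+51 / 1.690e+20 = 5.402e+20

5.402e+20 N


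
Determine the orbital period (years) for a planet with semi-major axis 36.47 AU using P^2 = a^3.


P = a^(3/2) = 36.47^1.5 = 220.2438

220.2438 years


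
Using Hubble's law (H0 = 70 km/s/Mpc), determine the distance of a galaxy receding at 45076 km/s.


d = v / H0 = 45076 / 70 = 643.9429

643.9429 Mpc


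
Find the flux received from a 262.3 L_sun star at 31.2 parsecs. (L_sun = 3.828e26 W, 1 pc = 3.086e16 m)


F = L / (4*pi*d^2) = 1.004e+29 / (4*pi*(9.628e+17)^2) = 8.619e-09

8.619e-09 W/m^2


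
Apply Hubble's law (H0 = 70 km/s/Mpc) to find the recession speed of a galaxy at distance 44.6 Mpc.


v = H0 * d = 70 * 44.6 = 3122.0

3122.0 km/s


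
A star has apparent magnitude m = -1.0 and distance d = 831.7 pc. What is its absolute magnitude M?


M = m - 5*log10(d) + 5 = -1.0 - 5*log10(831.7) + 5 = -10.5998

-10.5998


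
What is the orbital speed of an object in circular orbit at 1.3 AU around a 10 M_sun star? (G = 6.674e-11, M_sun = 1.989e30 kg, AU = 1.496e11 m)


v = sqrt(GM/r) = sqrt(6.674e-11 * 1.989e+31 / 1.945e+11) = 82617.6847

82617.6847 m/s


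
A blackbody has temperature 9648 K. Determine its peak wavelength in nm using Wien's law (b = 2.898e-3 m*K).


lam_max = b / T = 2.898e-3 / 9648 = 3.004e-07 m = 300.3731 nm

300.3731 nm


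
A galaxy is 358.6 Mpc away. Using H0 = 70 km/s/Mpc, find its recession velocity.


v = H0 * d = 70 * 358.6 = 25102.0

25102.0 km/s


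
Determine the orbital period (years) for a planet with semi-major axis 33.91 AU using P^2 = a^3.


P = a^(3/2) = 33.91^1.5 = 197.4657

197.4657 years


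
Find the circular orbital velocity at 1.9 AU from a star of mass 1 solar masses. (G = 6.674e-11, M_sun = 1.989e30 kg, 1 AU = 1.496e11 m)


v = sqrt(GM/r) = sqrt(6.674e-11 * 1.989e+30 / 2.842e+11) = 21610.6533

21610.6533 m/s


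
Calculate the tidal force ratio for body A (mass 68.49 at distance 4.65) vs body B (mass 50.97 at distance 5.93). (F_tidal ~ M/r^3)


Ratio = (M1/r1^3) / (M2/r2^3) = (68.49/4.65^3) / (50.97/5.93^3) = 2.7869

2.7869


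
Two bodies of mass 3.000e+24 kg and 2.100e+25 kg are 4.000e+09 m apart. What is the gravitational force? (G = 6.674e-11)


F = G*m1*m2/r^2 = 6.674e-11 * 3.000e+24 * 2.100e+25 / (4.000e+09)^2 = 6.674e-11 * 6.300e+49 / 1.600e+19 = 2.628e+20

2.628e+20 N


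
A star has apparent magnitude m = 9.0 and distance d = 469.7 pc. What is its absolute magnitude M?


M = m - 5*log10(d) + 5 = 9.0 - 5*log10(469.7) + 5 = 0.6409

0.6409


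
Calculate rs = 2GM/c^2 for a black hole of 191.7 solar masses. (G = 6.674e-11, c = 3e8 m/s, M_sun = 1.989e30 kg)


M = 191.7 * 1.989e30 kg = 3.812913e+32 kg. rs = 2GM/c^2 = 2 * 6.674e-11 * 3.812913e+32 / (3e8)^2 = 565497.3636

565497.3636 m
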